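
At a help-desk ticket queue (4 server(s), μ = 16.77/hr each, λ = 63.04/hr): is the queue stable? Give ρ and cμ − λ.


Total capacity cμ = 4·16.77 = 67.08/hr
ρ = λ/(cμ) = 63.04/67.08 = 0.9398
Stable ⇔ ρ < 1: YES
Spare capacity = cμ − λ = 67.08 − 63.04 = 4.04/hr

Final: ρ = 0.9398; stable; margin = 4.04/hr


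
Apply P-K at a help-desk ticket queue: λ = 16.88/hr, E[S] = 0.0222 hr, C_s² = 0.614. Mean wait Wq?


ρ = λ·E[S] = 16.88·0.0222 = 0.3747
E[S²] = E[S]²(1+C_s²) = 0.0222²·(1+0.614) = 0.0007954
Wq = λ·E[S²]/(2(1−ρ)) = 16.88·0.0007954/(2·0.6253) = 0.01074 hr

Final: 0.01074 hr


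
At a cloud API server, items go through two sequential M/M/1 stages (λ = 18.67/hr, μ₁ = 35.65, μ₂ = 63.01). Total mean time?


Each node sees arrival rate λ = 18.67/hr (tandem ⇒ throughput preserved).
W₁ = 1/(μ₁−λ) = 1/(35.65−18.67) = 0.05889 hr
W₂ = 1/(μ₂−λ) = 1/(63.01−18.67) = 0.02255 hr
W_total = W₁ + W₂ = 0.05889 + 0.02255 = 0.08145 hr

Final: 0.08145 hr


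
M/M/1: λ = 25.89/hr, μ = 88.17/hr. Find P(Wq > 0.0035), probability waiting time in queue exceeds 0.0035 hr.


ρ = 25.89/88.17 = 0.2936
P(Wq > t) = ρ·e^{−(μ−λ)t} = 0.2936·e^{−0.2180}
= 0.2936·0.804142 = 0.236126

Final: 0.236126


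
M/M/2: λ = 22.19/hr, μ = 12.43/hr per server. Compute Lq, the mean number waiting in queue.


a = λ/μ = 1.7852; ρ = a/2 = 0.8926
P₀ = 0.056748
Lq = P₀·a^c·ρ / (c!·(1−ρ)²) = 0.056748·3.18693·0.8926/(2·0.01154)
= 6.99729

Final: 6.99729


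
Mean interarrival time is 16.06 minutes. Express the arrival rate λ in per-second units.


λ = 1/(interarrival time) in consistent units.
1 second = 0.0166667 min, so λ = 0.0166667/16.06 = 0.001038 per second

Final: 0.001038 /sec


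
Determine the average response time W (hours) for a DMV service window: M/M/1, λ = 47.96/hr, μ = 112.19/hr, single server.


W = 1/(μ−λ) = 1/(112.19 − 47.96) = 1/64.23 = 0.01557 hr

Final: 0.01557 hr


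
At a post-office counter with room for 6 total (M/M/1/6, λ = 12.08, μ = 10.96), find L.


ρ = 12.08/10.96 = 1.1022
L = ρ[1 − (K+1)ρ^K + Kρ^(K+1)] / [(1−ρ)(1−ρ^(K+1))]
Numerator: 1.1022·(1 − 7·1.792827 + 6·1.976035) = 0.337738
Denominator: (-0.1022)·(-0.976035) = 0.099741
L = 0.337738/0.099741 = 3.3862

Final: 3.3862


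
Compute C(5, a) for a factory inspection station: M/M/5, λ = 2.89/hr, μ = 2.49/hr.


a = λ/μ = 1.1606; ρ = a/5 = 0.2321
P₀ = 0.313162 (from M/M/c formula)
C(c,a) = [a^c/(c!(1−ρ))]·P₀ = [2.10617/(120·0.7679)]·0.313162
= 0.02286·0.313162 = 0.007158

Final: 0.007158


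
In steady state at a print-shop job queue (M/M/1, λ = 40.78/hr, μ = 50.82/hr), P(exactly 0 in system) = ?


ρ = 40.78/50.82 = 0.8024
P_n = (1−ρ)·ρ^n = (1 − 0.8024)·0.8024^0 = 0.1976·1.000000 = 0.197560

Final: 0.197560


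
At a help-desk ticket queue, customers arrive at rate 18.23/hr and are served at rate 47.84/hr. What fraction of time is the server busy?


ρ = λ/μ = 18.23/47.84 = 0.3811

Final: 0.3811


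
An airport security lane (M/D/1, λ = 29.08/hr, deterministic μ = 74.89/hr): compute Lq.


ρ = 29.08/74.89 = 0.3883
M/D/1: Lq = ρ²/(2(1−ρ)) = 0.1508/(2·0.6117) = 0.12325

Final: 0.12325


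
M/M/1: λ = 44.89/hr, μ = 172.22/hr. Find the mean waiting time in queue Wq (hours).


ρ = 44.89/172.22 = 0.2607
Wq = ρ/(μ−λ) = 0.2607/(172.22 − 44.89) = 0.2607/127.33 = 0.002047 hr

Final: 0.002047 hr


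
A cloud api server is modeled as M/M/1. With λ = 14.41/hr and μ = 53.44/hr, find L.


ρ = λ/μ = 14.41/53.44 = 0.2696
L = ρ/(1−ρ) = 0.2696/(1 − 0.2696) = 0.2696/0.7304 = 0.3692

Final: 0.3692


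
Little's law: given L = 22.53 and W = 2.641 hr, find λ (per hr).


λ = L/W = 22.53/2.641 = 8.5309 /hr

Final: 8.5309 /hr


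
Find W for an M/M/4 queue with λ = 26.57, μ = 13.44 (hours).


a = 1.9769; ρ = 0.4942; P₀ = 0.133740
Lq = P₀·a^c·ρ/(c!(1−ρ)²) = 0.16446
Wq = Lq/λ = 0.16446/26.57 = 0.006190 hr
W = Wq + 1/μ = 0.006190 + 0.07440 = 0.08059 hr

Final: 0.08059 hr


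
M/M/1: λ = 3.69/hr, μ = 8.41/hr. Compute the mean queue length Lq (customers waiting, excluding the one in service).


ρ = 3.69/8.41 = 0.4388
Lq = ρ²/(1−ρ) = 0.1925/0.5612 = 0.3430

Final: 0.3430


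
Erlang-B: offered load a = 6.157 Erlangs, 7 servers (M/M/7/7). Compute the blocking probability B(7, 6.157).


B(c,a) = (a^c/c!) / Σ_{k=0}^{c} a^k/k!
a^7/7! = 66.550840
Σ terms (k=0..7): 1.00000 + 6.15700 + 18.95432 + 38.90059 + 59.87774 + 73.73344 + 75.66280 + 66.55084 = 340.836739
B = 66.550840/340.836739 = 0.195257

Final: 0.195257


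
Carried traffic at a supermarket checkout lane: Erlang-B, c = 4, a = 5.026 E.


B(4,5.026) = 0.400392 (Erlang-B)
Carried load = a(1 − B) = 5.026·(1 − 0.400392) = 5.026·0.599608 = 3.0136 E

Final: 3.0136 Erlangs


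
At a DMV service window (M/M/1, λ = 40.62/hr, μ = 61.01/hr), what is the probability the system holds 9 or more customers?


ρ = 40.62/61.01 = 0.6658
P(N ≥ n) = ρ^n = 0.6658^9 = 0.025707

Final: 0.025707


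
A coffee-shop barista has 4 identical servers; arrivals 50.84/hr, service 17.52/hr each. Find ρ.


ρ = λ/(cμ) = 50.84/(4·17.52) = 50.84/70.08 = 0.7255

Final: 0.7255


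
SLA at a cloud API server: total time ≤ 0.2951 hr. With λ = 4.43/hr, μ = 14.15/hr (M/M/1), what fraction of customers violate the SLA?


W ~ Exponential(μ−λ) for M/M/1.
μ − λ = 14.15 − 4.43 = 9.7200
P(W > t) = e^{−(μ−λ)t} = e^{−2.8684} = 0.056791

Final: 0.056791


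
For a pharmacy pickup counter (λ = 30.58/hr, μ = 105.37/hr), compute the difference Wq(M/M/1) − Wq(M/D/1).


ρ = 30.58/105.37 = 0.2902
Wq(M/M/1) = ρ/(μ−λ) = 0.2902/74.79 = 0.003880 hr
Wq(M/D/1) = ρ/(2(μ−λ)) = 0.001940 hr
Savings = 0.003880 − 0.001940 = 0.001940 hr

Final: 0.001940 hr


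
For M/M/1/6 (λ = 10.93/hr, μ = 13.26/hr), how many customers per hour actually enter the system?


ρ = 0.8243; P_K = (1−ρ)ρ^6/(1−ρ^7) = 0.074334
λ_eff = λ(1 − P_K) = 10.93·(1 − 0.074334) = 10.93·0.925666 = 10.1175 /hr

Final: 10.1175 /hr


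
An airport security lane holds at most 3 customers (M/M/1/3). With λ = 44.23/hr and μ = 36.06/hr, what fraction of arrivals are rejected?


ρ = λ/μ = 44.23/36.06 = 1.2266
P_K = (1−ρ)ρ^K/(1−ρ^(K+1)) = (-0.2266·1.845328)/(1 − 2.263419)
= -0.418090/-1.263419 = 0.330920

Final: 0.330920


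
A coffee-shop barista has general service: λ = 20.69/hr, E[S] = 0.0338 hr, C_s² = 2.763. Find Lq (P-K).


ρ = λ·E[S] = 20.69·0.0338 = 0.6993
Lq = ρ²(1+C_s²)/(2(1−ρ)) = 0.4891·(1+2.763)/(2·0.3007)
= 0.4891·3.7630/0.6014 = 3.06025

Final: 3.06025


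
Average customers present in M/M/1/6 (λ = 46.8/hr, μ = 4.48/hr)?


ρ = 46.8/4.48 = 10.4464
L = ρ[1 − (K+1)ρ^K + Kρ^(K+1)] / [(1−ρ)(1−ρ^(K+1))]
Numerator: 10.4464·(1 − 7·1299592.015546 + 6·13576095.162402) = 755897594.667299
Denominator: (-9.4464)·(-13576094.162402) = 128245603.784117
L = 755897594.667299/128245603.784117 = 5.8941

Final: 5.8941


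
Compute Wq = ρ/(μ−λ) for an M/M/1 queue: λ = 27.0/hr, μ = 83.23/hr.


ρ = 27.0/83.23 = 0.3244
Wq = ρ/(μ−λ) = 0.3244/(83.23 − 27.0) = 0.3244/56.23 = 0.005769 hr

Final: 0.005769 hr


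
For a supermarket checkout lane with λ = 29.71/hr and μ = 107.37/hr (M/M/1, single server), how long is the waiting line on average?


ρ = 29.71/107.37 = 0.2767
Lq = ρ²/(1−ρ) = 0.07657/0.7233 = 0.1059

Final: 0.1059


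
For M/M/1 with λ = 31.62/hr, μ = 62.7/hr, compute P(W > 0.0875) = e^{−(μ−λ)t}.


W ~ Exponential(μ−λ) for M/M/1.
μ − λ = 62.7 − 31.62 = 31.0800
P(W > t) = e^{−(μ−λ)t} = e^{−2.7195} = 0.065908

Final: 0.065908


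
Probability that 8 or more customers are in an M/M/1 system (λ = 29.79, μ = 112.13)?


ρ = 29.79/112.13 = 0.2657
P(N ≥ n) = ρ^n = 0.2657^8 = 0.00002482

Final: 0.00002482


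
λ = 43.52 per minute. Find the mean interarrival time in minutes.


Mean interarrival time = 1/λ = 1/43.52 minute = 0.02298 minute
In minutes: 0.02298 × 1 = 0.02298 min

Final: 0.02298 min


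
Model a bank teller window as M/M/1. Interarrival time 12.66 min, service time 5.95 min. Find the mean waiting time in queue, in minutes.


λ = 60/12.66 = 4.7393 /hr
μ = 60/5.95 = 10.0840 /hr
ρ = λ/μ = 4.7393/10.0840 = 0.4700
Wq = ρ/(μ−λ) = 0.4700/(10.0840−4.7393) = 0.08793 hr
In minutes: 0.08793·60 = 5.276 min

Final: 5.276 min


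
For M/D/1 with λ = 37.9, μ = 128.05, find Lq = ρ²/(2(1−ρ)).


ρ = 37.9/128.05 = 0.2960
M/D/1: Lq = ρ²/(2(1−ρ)) = 0.08760/(2·0.7040) = 0.06222

Final: 0.06222


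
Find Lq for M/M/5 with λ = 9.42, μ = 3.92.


a = λ/μ = 2.4031; ρ = a/5 = 0.4806
P₀ = 0.088665
Lq = P₀·a^c·ρ / (c!·(1−ρ)²) = 0.088665·80.13536·0.4806/(120·0.26976)
= 0.10549

Final: 0.10549


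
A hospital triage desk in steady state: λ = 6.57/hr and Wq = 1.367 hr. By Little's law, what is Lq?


Lq = λWq = 6.57·1.367 = 8.9812

Final: 8.9812


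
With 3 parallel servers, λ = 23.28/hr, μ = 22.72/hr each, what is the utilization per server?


ρ = λ/(cμ) = 23.28/(3·22.72) = 23.28/68.16 = 0.3415

Final: 0.3415


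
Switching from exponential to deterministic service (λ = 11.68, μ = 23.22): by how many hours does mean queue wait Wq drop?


ρ = 11.68/23.22 = 0.5030
Wq(M/M/1) = ρ/(μ−λ) = 0.5030/11.54 = 0.04359 hr
Wq(M/D/1) = ρ/(2(μ−λ)) = 0.02179 hr
Savings = 0.04359 − 0.02179 = 0.02179 hr

Final: 0.02179 hr


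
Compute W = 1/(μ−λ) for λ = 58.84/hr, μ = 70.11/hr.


W = 1/(μ−λ) = 1/(70.11 − 58.84) = 1/11.27 = 0.08873 hr

Final: 0.08873 hr


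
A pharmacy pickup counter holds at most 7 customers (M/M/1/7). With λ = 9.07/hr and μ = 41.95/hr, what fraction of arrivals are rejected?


ρ = λ/μ = 9.07/41.95 = 0.2162
P_K = (1−ρ)ρ^K/(1−ρ^(K+1)) = (0.7838·0.00002209)/(1 − 0.000004775)
= 0.00001731/0.999995 = 0.00001731

Final: 0.00001731


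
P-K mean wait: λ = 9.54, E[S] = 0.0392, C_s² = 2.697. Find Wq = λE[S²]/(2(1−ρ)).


ρ = λ·E[S] = 9.54·0.0392 = 0.3740
E[S²] = E[S]²(1+C_s²) = 0.0392²·(1+2.697) = 0.005681
Wq = λ·E[S²]/(2(1−ρ)) = 9.54·0.005681/(2·0.6260) = 0.04329 hr

Final: 0.04329 hr


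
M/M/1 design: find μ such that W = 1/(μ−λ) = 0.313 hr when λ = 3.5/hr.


W = 1/(μ−λ) ⇒ μ − λ = 1/W = 1/0.313 = 3.1949
μ = λ + 1/W = 3.5 + 3.1949 = 6.6949 per hr

Final: 6.6949 /hr


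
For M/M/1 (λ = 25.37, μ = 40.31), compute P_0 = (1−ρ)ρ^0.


ρ = 25.37/40.31 = 0.6294
P_n = (1−ρ)·ρ^n = (1 − 0.6294)·0.6294^0 = 0.3706·1.000000 = 0.370628

Final: 0.370628


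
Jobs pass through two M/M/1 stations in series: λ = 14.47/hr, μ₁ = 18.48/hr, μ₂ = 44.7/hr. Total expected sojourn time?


Each node sees arrival rate λ = 14.47/hr (tandem ⇒ throughput preserved).
W₁ = 1/(μ₁−λ) = 1/(18.48−14.47) = 0.24938 hr
W₂ = 1/(μ₂−λ) = 1/(44.7−14.47) = 0.03308 hr
W_total = W₁ + W₂ = 0.24938 + 0.03308 = 0.28246 hr

Final: 0.28246 hr


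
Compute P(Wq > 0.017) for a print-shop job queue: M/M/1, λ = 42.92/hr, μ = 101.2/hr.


ρ = 42.92/101.2 = 0.4241
P(Wq > t) = ρ·e^{−(μ−λ)t} = 0.4241·e^{−0.9908}
= 0.4241·0.371294 = 0.157470

Final: 0.157470


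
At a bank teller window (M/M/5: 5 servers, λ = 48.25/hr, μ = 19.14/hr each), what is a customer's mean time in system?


a = 2.5209; ρ = 0.5042; P₀ = 0.078356
Lq = P₀·a^c·ρ/(c!(1−ρ)²) = 0.13634
Wq = Lq/λ = 0.13634/48.25 = 0.002826 hr
W = Wq + 1/μ = 0.002826 + 0.05225 = 0.05507 hr

Final: 0.05507 hr


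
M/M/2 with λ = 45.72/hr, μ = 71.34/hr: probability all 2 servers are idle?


a = λ/μ = 45.72/71.34 = 0.6409; ρ = a/c = 0.3204
Σ_{k=0}^{1} a^k/k! (terms k=0..1) = 1.00000 + 0.64087 = 1.64087
Tail: a^2/(2!(1−ρ)) = 0.41072/(2·0.6796) = 0.30219
P₀ = 1/(1.64087 + 0.30219) = 1/1.94307 = 0.514650

Final: 0.514650


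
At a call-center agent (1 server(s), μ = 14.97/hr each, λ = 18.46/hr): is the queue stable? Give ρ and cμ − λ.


Total capacity cμ = 1·14.97 = 14.97/hr
ρ = λ/(cμ) = 18.46/14.97 = 1.2331
Stable ⇔ ρ < 1: NO
Spare capacity = cμ − λ = 14.97 − 18.46 = -3.49/hr

Final: ρ = 1.2331; unstable; margin = -3.49/hr


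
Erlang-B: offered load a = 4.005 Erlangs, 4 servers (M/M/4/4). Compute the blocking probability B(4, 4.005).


B(c,a) = (a^c/c!) / Σ_{k=0}^{c} a^k/k!
a^4/4! = 10.720100
Σ terms (k=0..4): 1.00000 + 4.00500 + 8.02001 + 10.70672 + 10.72010 = 34.451829
B = 10.720100/34.451829 = 0.311162

Final: 0.311162


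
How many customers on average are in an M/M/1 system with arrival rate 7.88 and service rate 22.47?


ρ = λ/μ = 7.88/22.47 = 0.3507
L = ρ/(1−ρ) = 0.3507/(1 − 0.3507) = 0.3507/0.6493 = 0.5401

Final: 0.5401


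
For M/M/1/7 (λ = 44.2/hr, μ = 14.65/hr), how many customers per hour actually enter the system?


ρ = 3.0171; P_K = (1−ρ)ρ^7/(1−ρ^8) = 0.668649
λ_eff = λ(1 − P_K) = 44.2·(1 − 0.668649) = 44.2·0.331351 = 14.6457 /hr

Final: 14.6457 /hr


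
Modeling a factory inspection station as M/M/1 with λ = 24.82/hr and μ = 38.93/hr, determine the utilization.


ρ = λ/μ = 24.82/38.93 = 0.6376

Final: 0.6376


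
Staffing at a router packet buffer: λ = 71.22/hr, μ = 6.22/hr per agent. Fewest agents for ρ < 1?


Stability requires cμ > λ ⇔ c > λ/μ.
λ/μ = 71.22/6.22 = 11.4502
Minimum integer c = ⌊11.4502⌋ + 1 = 12
Check: 12·6.22 = 74.64 > 71.22, while 11·6.22 = 68.42 ≤ 71.22

Final: 12 servers


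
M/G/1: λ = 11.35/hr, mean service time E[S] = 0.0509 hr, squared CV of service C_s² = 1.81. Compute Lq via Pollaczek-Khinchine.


ρ = λ·E[S] = 11.35·0.0509 = 0.5777
Lq = ρ²(1+C_s²)/(2(1−ρ)) = 0.3338·(1+1.81)/(2·0.4223)
= 0.3338·2.8100/0.8446 = 1.11045

Final: 1.11045


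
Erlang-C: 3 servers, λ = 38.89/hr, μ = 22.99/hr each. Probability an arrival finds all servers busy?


a = λ/μ = 1.6916; ρ = a/3 = 0.5639
P₀ = 0.167443 (from M/M/c formula)
C(c,a) = [a^c/(c!(1−ρ))]·P₀ = [4.84057/(6·0.4361)]·0.167443
= 1.84981·0.167443 = 0.309738

Final: 0.309738


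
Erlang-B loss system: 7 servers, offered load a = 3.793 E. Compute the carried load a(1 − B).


B(7,3.793) = 0.052576 (Erlang-B)
Carried load = a(1 − B) = 3.793·(1 − 0.052576) = 3.793·0.947424 = 3.5936 E

Final: 3.5936 Erlangs


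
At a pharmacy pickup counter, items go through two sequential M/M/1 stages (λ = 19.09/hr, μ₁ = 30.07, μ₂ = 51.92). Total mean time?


Each node sees arrival rate λ = 19.09/hr (tandem ⇒ throughput preserved).
W₁ = 1/(μ₁−λ) = 1/(30.07−19.09) = 0.09107 hr
W₂ = 1/(μ₂−λ) = 1/(51.92−19.09) = 0.03046 hr
W_total = W₁ + W₂ = 0.09107 + 0.03046 = 0.12153 hr

Final: 0.12153 hr


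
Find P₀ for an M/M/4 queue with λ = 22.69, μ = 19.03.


a = λ/μ = 22.69/19.03 = 1.1923; ρ = a/c = 0.2981
Σ_{k=0}^{3} a^k/k! (terms k=0..3) = 1.00000 + 1.19233 + 0.71082 + 0.28251 = 3.18566
Tail: a^4/(4!(1−ρ)) = 2.02108/(24·0.7019) = 0.11997
P₀ = 1/(3.18566 + 0.11997) = 1/3.30564 = 0.302514

Final: 0.302514


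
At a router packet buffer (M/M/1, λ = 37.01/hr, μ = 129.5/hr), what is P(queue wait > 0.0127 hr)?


ρ = 37.01/129.5 = 0.2858
P(Wq > t) = ρ·e^{−(μ−λ)t} = 0.2858·e^{−1.1746}
= 0.2858·0.308935 = 0.088291

Final: 0.088291


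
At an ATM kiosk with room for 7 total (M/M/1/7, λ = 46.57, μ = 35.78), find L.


ρ = 46.57/35.78 = 1.3016
L = ρ[1 − (K+1)ρ^K + Kρ^(K+1)] / [(1−ρ)(1−ρ^(K+1))]
Numerator: 1.3016·(1 − 8·6.327925 + 7·8.236206) = 10.451627
Denominator: (-0.3016)·(-7.236206) = 2.182187
L = 10.451627/2.182187 = 4.7895

Final: 4.7895


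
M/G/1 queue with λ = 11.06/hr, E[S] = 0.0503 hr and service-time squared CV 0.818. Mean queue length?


ρ = λ·E[S] = 11.06·0.0503 = 0.5563
Lq = ρ²(1+C_s²)/(2(1−ρ)) = 0.3095·(1+0.818)/(2·0.4437)
= 0.3095·1.8180/0.8874 = 0.63407

Final: 0.63407


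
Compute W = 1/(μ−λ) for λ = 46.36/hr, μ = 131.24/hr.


W = 1/(μ−λ) = 1/(131.24 − 46.36) = 1/84.88 = 0.01178 hr

Final: 0.01178 hr


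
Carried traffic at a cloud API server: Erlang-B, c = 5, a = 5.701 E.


B(5,5.701) = 0.339013 (Erlang-B)
Carried load = a(1 − B) = 5.701·(1 − 0.339013) = 5.701·0.660987 = 3.7683 E

Final: 3.7683 Erlangs


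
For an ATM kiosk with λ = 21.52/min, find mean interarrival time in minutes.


Mean interarrival time = 1/λ = 1/21.52 minute = 0.04647 minute
In minutes: 0.04647 × 1 = 0.04647 min

Final: 0.04647 min


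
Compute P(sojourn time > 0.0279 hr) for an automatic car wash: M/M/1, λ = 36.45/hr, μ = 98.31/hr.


W ~ Exponential(μ−λ) for M/M/1.
μ − λ = 98.31 − 36.45 = 61.8600
P(W > t) = e^{−(μ−λ)t} = e^{−1.7259} = 0.178014

Final: 0.178014


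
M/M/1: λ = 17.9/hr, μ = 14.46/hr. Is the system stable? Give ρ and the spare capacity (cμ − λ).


Total capacity cμ = 1·14.46 = 14.46/hr
ρ = λ/(cμ) = 17.9/14.46 = 1.2379
Stable ⇔ ρ < 1: NO
Spare capacity = cμ − λ = 14.46 − 17.9 = -3.44/hr

Final: ρ = 1.2379; unstable; margin = -3.44/hr


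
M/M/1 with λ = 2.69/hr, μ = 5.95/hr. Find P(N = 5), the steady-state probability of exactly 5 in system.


ρ = 2.69/5.95 = 0.4521
P_n = (1−ρ)·ρ^n = (1 − 0.4521)·0.4521^5 = 0.5479·0.018888 = 0.010348

Final: 0.010348


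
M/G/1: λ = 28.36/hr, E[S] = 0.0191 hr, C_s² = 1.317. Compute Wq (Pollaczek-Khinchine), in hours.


ρ = λ·E[S] = 28.36·0.0191 = 0.5417
E[S²] = E[S]²(1+C_s²) = 0.0191²·(1+1.317) = 0.0008453
Wq = λ·E[S²]/(2(1−ρ)) = 28.36·0.0008453/(2·0.4583) = 0.02615 hr

Final: 0.02615 hr


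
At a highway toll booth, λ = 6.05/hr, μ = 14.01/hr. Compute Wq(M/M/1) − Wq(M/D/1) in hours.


ρ = 6.05/14.01 = 0.4318
Wq(M/M/1) = ρ/(μ−λ) = 0.4318/7.96 = 0.05425 hr
Wq(M/D/1) = ρ/(2(μ−λ)) = 0.02713 hr
Savings = 0.05425 − 0.02713 = 0.02713 hr

Final: 0.02713 hr


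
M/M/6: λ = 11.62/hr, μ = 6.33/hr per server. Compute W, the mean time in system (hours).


a = 1.8357; ρ = 0.3060; P₀ = 0.159362
Lq = P₀·a^c·ρ/(c!(1−ρ)²) = 0.005379
Wq = Lq/λ = 0.005379/11.62 = 0.0004629 hr
W = Wq + 1/μ = 0.0004629 + 0.15798 = 0.15844 hr

Final: 0.15844 hr


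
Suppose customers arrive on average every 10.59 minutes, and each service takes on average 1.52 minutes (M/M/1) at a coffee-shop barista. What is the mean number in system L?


λ = 60/10.59 = 5.6657 /hr
μ = 60/1.52 = 39.4737 /hr
ρ = λ/μ = 5.6657/39.4737 = 0.1435
L = ρ/(1−ρ) = 0.1435/0.8565 = 0.1676

Final: 0.1676


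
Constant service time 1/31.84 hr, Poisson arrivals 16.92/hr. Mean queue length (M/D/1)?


ρ = 16.92/31.84 = 0.5314
M/D/1: Lq = ρ²/(2(1−ρ)) = 0.2824/(2·0.4686) = 0.30132

Final: 0.30132


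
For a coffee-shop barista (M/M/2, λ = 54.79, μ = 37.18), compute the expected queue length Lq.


a = λ/μ = 1.4736; ρ = a/2 = 0.7368
P₀ = 0.151529
Lq = P₀·a^c·ρ / (c!·(1−ρ)²) = 0.151529·2.17162·0.7368/(2·0.06926)
= 1.75029

Final: 1.75029


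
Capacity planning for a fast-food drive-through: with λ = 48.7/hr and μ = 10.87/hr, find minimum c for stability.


Stability requires cμ > λ ⇔ c > λ/μ.
λ/μ = 48.7/10.87 = 4.4802
Minimum integer c = ⌊4.4802⌋ + 1 = 5
Check: 5·10.87 = 54.35 > 48.7, while 4·10.87 = 43.48 ≤ 48.7

Final: 5 servers


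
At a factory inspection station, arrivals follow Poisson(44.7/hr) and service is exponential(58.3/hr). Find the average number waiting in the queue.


ρ = 44.7/58.3 = 0.7667
Lq = ρ²/(1−ρ) = 0.5879/0.2333 = 2.5200

Final: 2.5200


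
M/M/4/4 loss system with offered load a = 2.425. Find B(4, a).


B(c,a) = (a^c/c!) / Σ_{k=0}^{c} a^k/k!
a^4/4! = 1.440906
Σ terms (k=0..4): 1.00000 + 2.42500 + 2.94031 + 2.37675 + 1.44091 = 10.182971
B = 1.440906/10.182971 = 0.141502

Final: 0.141502


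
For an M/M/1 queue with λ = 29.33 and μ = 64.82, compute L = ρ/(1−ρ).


ρ = λ/μ = 29.33/64.82 = 0.4525
L = ρ/(1−ρ) = 0.4525/(1 − 0.4525) = 0.4525/0.5475 = 0.8264

Final: 0.8264


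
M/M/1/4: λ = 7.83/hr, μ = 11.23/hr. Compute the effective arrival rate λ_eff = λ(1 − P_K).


ρ = 0.6972; P_K = (1−ρ)ρ^4/(1−ρ^5) = 0.085670
λ_eff = λ(1 − P_K) = 7.83·(1 − 0.085670) = 7.83·0.914330 = 7.1592 /hr

Final: 7.1592 /hr


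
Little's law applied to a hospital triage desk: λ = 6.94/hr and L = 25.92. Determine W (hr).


W = L/λ = 25.92/6.94 = 3.7349 hr

Final: 3.7349 hr


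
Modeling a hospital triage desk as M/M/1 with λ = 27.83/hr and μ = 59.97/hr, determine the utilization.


ρ = λ/μ = 27.83/59.97 = 0.4641

Final: 0.4641


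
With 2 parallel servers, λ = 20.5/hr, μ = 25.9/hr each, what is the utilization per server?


ρ = λ/(cμ) = 20.5/(2·25.9) = 20.5/51.80 = 0.3958

Final: 0.3958


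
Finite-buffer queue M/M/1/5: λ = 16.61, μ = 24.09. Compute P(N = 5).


ρ = λ/μ = 16.61/24.09 = 0.6895
P_K = (1−ρ)ρ^K/(1−ρ^(K+1)) = (0.3105·0.155835)/(1 − 0.107448)
= 0.048387/0.892552 = 0.054212

Final: 0.054212


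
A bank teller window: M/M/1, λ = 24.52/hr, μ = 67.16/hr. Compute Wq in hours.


ρ = 24.52/67.16 = 0.3651
Wq = ρ/(μ−λ) = 0.3651/(67.16 − 24.52) = 0.3651/42.64 = 0.008562 hr

Final: 0.008562 hr


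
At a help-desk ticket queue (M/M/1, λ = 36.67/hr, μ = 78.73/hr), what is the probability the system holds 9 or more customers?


ρ = 36.67/78.73 = 0.4658
P(N ≥ n) = ρ^n = 0.4658^9 = 0.001032

Final: 0.001032


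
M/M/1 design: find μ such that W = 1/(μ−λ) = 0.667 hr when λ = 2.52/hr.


W = 1/(μ−λ) ⇒ μ − λ = 1/W = 1/0.667 = 1.4993
μ = λ + 1/W = 2.52 + 1.4993 = 4.0193 per hr

Final: 4.0193 /hr


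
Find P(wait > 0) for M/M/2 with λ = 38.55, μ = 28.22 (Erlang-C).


a = λ/μ = 1.3661; ρ = a/2 = 0.6830
P₀ = 0.188336 (from M/M/c formula)
C(c,a) = [a^c/(c!(1−ρ))]·P₀ = [1.86610/(2·0.3170)]·0.188336
= 2.94362·0.188336 = 0.554388

Final: 0.554388


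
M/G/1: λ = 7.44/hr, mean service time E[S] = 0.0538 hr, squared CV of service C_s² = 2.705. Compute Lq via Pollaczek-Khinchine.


ρ = λ·E[S] = 7.44·0.0538 = 0.4003
Lq = ρ²(1+C_s²)/(2(1−ρ)) = 0.1602·(1+2.705)/(2·0.5997)
= 0.1602·3.7050/1.1995 = 0.49490

Final: 0.49490


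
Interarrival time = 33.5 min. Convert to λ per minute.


λ = 1/(interarrival time) in consistent units.
1 minute = 1 min, so λ = 1/33.5 = 0.02985 per minute

Final: 0.02985 /min


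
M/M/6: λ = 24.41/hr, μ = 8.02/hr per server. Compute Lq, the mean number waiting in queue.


a = λ/μ = 3.0436; ρ = a/6 = 0.5073
P₀ = 0.046799
Lq = P₀·a^c·ρ / (c!·(1−ρ)²) = 0.046799·794.98781·0.5073/(720·0.24278)
= 0.10797

Final: 0.10797


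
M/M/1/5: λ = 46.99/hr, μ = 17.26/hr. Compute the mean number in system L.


ρ = 46.99/17.26 = 2.7225
L = ρ[1 − (K+1)ρ^K + Kρ^(K+1)] / [(1−ρ)(1−ρ^(K+1))]
Numerator: 2.7225·(1 − 6·149.562690 + 5·407.181391) = 3102.349536
Denominator: (-1.7225)·(-406.181391) = 699.639210
L = 3102.349536/699.639210 = 4.4342

Final: 4.4342


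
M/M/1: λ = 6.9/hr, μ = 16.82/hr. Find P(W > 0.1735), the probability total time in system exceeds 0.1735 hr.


W ~ Exponential(μ−λ) for M/M/1.
μ − λ = 16.82 − 6.9 = 9.9200
P(W > t) = e^{−(μ−λ)t} = e^{−1.7211} = 0.178866

Final: 0.178866


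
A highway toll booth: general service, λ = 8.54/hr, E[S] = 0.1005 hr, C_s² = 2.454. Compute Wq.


ρ = λ·E[S] = 8.54·0.1005 = 0.8583
E[S²] = E[S]²(1+C_s²) = 0.1005²·(1+2.454) = 0.034886
Wq = λ·E[S²]/(2(1−ρ)) = 8.54·0.034886/(2·0.1417) = 1.05104 hr

Final: 1.05104 hr


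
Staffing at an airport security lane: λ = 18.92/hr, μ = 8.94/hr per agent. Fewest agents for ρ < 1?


Stability requires cμ > λ ⇔ c > λ/μ.
λ/μ = 18.92/8.94 = 2.1163
Minimum integer c = ⌊2.1163⌋ + 1 = 3
Check: 3·8.94 = 26.82 > 18.92, while 2·8.94 = 17.88 ≤ 18.92

Final: 3 servers


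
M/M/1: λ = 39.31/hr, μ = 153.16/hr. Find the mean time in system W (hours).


W = 1/(μ−λ) = 1/(153.16 − 39.31) = 1/113.85 = 0.008783 hr

Final: 0.008783 hr


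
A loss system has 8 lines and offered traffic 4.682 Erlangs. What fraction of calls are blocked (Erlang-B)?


B(c,a) = (a^c/c!) / Σ_{k=0}^{c} a^k/k!
a^8/8! = 5.727047
Σ terms (k=0..8): 1.00000 + 4.68200 + 10.96056 + 17.10578 + 20.02232 + 18.74890 + 14.63039 + 9.78564 + 5.72705 = 102.662647
B = 5.727047/102.662647 = 0.055785

Final: 0.055785


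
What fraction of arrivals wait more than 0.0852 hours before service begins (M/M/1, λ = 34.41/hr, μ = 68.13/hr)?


ρ = 34.41/68.13 = 0.5051
P(Wq > t) = ρ·e^{−(μ−λ)t} = 0.5051·e^{−2.8729}
= 0.5051·0.056532 = 0.028552

Final: 0.028552


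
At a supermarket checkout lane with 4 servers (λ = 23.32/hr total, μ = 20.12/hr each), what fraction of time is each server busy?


ρ = λ/(cμ) = 23.32/(4·20.12) = 23.32/80.48 = 0.2898

Final: 0.2898


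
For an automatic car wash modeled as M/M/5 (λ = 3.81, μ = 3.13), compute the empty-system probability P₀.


a = λ/μ = 3.81/3.13 = 1.2173; ρ = a/c = 0.2435
Σ_{k=0}^{4} a^k/k! (terms k=0..4) = 1.00000 + 1.21725 + 0.74085 + 0.30060 + 0.09148 = 3.35018
Tail: a^5/(5!(1−ρ)) = 2.67241/(120·0.7565) = 0.02944
P₀ = 1/(3.35018 + 0.02944) = 1/3.37962 = 0.295891

Final: 0.295891


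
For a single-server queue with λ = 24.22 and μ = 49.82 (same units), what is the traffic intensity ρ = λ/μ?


ρ = λ/μ = 24.22/49.82 = 0.4862

Final: 0.4862


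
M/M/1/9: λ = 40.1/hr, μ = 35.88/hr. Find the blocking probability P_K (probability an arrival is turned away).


ρ = λ/μ = 40.1/35.88 = 1.1176
P_K = (1−ρ)ρ^K/(1−ρ^(K+1)) = (-0.1176·2.720367)/(1 − 3.040321)
= -0.319954/-2.040321 = 0.156816

Final: 0.156816


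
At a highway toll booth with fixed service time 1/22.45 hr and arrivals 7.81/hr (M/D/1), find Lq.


ρ = 7.81/22.45 = 0.3479
M/D/1: Lq = ρ²/(2(1−ρ)) = 0.1210/(2·0.6521) = 0.09279

Final: 0.09279


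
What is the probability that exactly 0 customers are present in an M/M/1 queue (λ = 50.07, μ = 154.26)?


ρ = 50.07/154.26 = 0.3246
P_n = (1−ρ)·ρ^n = (1 − 0.3246)·0.3246^0 = 0.6754·1.000000 = 0.675418

Final: 0.675418


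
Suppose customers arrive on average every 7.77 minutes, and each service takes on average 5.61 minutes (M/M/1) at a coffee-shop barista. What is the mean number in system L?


λ = 60/7.77 = 7.7220 /hr
μ = 60/5.61 = 10.6952 /hr
ρ = λ/μ = 7.7220/10.6952 = 0.7220
L = ρ/(1−ρ) = 0.7220/0.2780 = 2.5972

Final: 2.5972


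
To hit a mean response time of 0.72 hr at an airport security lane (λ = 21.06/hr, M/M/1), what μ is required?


W = 1/(μ−λ) ⇒ μ − λ = 1/W = 1/0.72 = 1.3889
μ = λ + 1/W = 21.06 + 1.3889 = 22.4489 per hr

Final: 22.4489 /hr


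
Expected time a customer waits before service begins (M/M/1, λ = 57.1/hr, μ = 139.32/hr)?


ρ = 57.1/139.32 = 0.4098
Wq = ρ/(μ−λ) = 0.4098/(139.32 − 57.1) = 0.4098/82.22 = 0.004985 hr

Final: 0.004985 hr


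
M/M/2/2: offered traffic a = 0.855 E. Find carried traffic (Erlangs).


B(2,0.855) = 0.164607 (Erlang-B)
Carried load = a(1 − B) = 0.855·(1 − 0.164607) = 0.855·0.835393 = 0.7143 E

Final: 0.7143 Erlangs


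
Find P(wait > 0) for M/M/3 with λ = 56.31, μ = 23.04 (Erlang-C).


a = λ/μ = 2.4440; ρ = a/3 = 0.8147
P₀ = 0.051127 (from M/M/c formula)
C(c,a) = [a^c/(c!(1−ρ))]·P₀ = [14.59853/(6·0.1853)]·0.051127
= 13.12842·0.051127 = 0.671221

Final: 0.671221


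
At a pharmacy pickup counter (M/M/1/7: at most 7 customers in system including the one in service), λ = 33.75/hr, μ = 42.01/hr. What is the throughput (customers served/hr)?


ρ = 0.8034; P_K = (1−ρ)ρ^7/(1−ρ^8) = 0.051386
λ_eff = λ(1 − P_K) = 33.75·(1 − 0.051386) = 33.75·0.948614 = 32.0157 /hr

Final: 32.0157 /hr


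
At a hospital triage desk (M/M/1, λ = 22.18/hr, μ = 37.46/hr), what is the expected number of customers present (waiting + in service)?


ρ = λ/μ = 22.18/37.46 = 0.5921
L = ρ/(1−ρ) = 0.5921/(1 − 0.5921) = 0.5921/0.4079 = 1.4516

Final: 1.4516


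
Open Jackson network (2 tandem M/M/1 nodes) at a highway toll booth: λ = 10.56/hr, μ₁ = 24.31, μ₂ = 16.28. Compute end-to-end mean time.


Each node sees arrival rate λ = 10.56/hr (tandem ⇒ throughput preserved).
W₁ = 1/(μ₁−λ) = 1/(24.31−10.56) = 0.07273 hr
W₂ = 1/(μ₂−λ) = 1/(16.28−10.56) = 0.17483 hr
W_total = W₁ + W₂ = 0.07273 + 0.17483 = 0.24755 hr

Final: 0.24755 hr


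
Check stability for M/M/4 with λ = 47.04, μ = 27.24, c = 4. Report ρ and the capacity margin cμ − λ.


Total capacity cμ = 4·27.24 = 108.96/hr
ρ = λ/(cμ) = 47.04/108.96 = 0.4317
Stable ⇔ ρ < 1: YES
Spare capacity = cμ − λ = 108.96 − 47.04 = 61.92/hr

Final: ρ = 0.4317; stable; margin = 61.92/hr


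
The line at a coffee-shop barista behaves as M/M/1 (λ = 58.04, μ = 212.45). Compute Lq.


ρ = 58.04/212.45 = 0.2732
Lq = ρ²/(1−ρ) = 0.07463/0.7268 = 0.1027

Final: 0.1027


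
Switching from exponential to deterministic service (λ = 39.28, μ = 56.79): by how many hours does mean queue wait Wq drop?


ρ = 39.28/56.79 = 0.6917
Wq(M/M/1) = ρ/(μ−λ) = 0.6917/17.51 = 0.03950 hr
Wq(M/D/1) = ρ/(2(μ−λ)) = 0.01975 hr
Savings = 0.03950 − 0.01975 = 0.01975 hr

Final: 0.01975 hr


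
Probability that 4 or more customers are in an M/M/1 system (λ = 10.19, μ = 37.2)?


ρ = 10.19/37.2 = 0.2739
P(N ≥ n) = ρ^n = 0.2739^4 = 0.005630

Final: 0.005630


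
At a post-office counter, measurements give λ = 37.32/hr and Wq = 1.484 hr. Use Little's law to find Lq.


Lq = λWq = 37.32·1.484 = 55.3829

Final: 55.3829


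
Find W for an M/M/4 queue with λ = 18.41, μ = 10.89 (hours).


a = 1.6905; ρ = 0.4226; P₀ = 0.181350
Lq = P₀·a^c·ρ/(c!(1−ρ)²) = 0.07825
Wq = Lq/λ = 0.07825/18.41 = 0.004250 hr
W = Wq + 1/μ = 0.004250 + 0.09183 = 0.09608 hr

Final: 0.09608 hr


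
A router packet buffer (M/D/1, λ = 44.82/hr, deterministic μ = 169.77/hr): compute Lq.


ρ = 44.82/169.77 = 0.2640
M/D/1: Lq = ρ²/(2(1−ρ)) = 0.06970/(2·0.7360) = 0.04735

Final: 0.04735


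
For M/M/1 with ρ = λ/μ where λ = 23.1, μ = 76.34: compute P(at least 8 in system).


ρ = 23.1/76.34 = 0.3026
P(N ≥ n) = ρ^n = 0.3026^8 = 0.00007029

Final: 0.00007029


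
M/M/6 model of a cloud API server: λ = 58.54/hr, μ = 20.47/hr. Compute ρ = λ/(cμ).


ρ = λ/(cμ) = 58.54/(6·20.47) = 58.54/122.82 = 0.4766

Final: 0.4766


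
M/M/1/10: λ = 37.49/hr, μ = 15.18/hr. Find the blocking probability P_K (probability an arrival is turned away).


ρ = λ/μ = 37.49/15.18 = 2.4697
P_K = (1−ρ)ρ^K/(1−ρ^(K+1)) = (-1.4697·8441.831681)/(1 − 20848.766120)
= -12406.934440/-20847.766120 = 0.595121

Final: 0.595121


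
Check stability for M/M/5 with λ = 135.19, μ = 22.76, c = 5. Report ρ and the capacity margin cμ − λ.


Total capacity cμ = 5·22.76 = 113.80/hr
ρ = λ/(cμ) = 135.19/113.80 = 1.1880
Stable ⇔ ρ < 1: NO
Spare capacity = cμ − λ = 113.80 − 135.19 = -21.39/hr

Final: ρ = 1.1880; unstable; margin = -21.39/hr


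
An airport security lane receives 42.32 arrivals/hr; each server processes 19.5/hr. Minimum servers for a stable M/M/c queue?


Stability requires cμ > λ ⇔ c > λ/μ.
λ/μ = 42.32/19.5 = 2.1703
Minimum integer c = ⌊2.1703⌋ + 1 = 3
Check: 3·19.5 = 58.50 > 42.32, while 2·19.5 = 39.00 ≤ 42.32

Final: 3 servers


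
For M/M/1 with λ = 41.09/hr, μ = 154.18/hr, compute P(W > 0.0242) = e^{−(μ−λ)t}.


W ~ Exponential(μ−λ) for M/M/1.
μ − λ = 154.18 − 41.09 = 113.0900
P(W > t) = e^{−(μ−λ)t} = e^{−2.7368} = 0.064779

Final: 0.064779


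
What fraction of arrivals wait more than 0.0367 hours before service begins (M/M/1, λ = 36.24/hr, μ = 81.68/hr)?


ρ = 36.24/81.68 = 0.4437
P(Wq > t) = ρ·e^{−(μ−λ)t} = 0.4437·e^{−1.6676}
= 0.4437·0.188690 = 0.083719

Final: 0.083719


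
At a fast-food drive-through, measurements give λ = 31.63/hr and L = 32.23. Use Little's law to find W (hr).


W = L/λ = 32.23/31.63 = 1.0190 hr

Final: 1.0190 hr


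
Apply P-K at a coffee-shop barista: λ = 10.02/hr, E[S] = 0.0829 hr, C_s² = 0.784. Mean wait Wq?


ρ = λ·E[S] = 10.02·0.0829 = 0.8307
E[S²] = E[S]²(1+C_s²) = 0.0829²·(1+0.784) = 0.012260
Wq = λ·E[S²]/(2(1−ρ)) = 10.02·0.012260/(2·0.1693) = 0.36272 hr

Final: 0.36272 hr


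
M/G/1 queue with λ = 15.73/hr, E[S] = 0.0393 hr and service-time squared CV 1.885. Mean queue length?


ρ = λ·E[S] = 15.73·0.0393 = 0.6182
Lq = ρ²(1+C_s²)/(2(1−ρ)) = 0.3822·(1+1.885)/(2·0.3818)
= 0.3822·2.8850/0.7636 = 1.44381

Final: 1.44381


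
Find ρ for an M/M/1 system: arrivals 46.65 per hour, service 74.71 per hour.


ρ = λ/μ = 46.65/74.71 = 0.6244

Final: 0.6244


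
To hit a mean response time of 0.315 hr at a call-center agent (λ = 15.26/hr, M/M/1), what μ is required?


W = 1/(μ−λ) ⇒ μ − λ = 1/W = 1/0.315 = 3.1746
μ = λ + 1/W = 15.26 + 3.1746 = 18.4346 per hr

Final: 18.4346 /hr


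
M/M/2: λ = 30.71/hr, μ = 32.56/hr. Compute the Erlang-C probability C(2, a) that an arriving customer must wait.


a = λ/μ = 0.9432; ρ = a/2 = 0.4716
P₀ = 0.359073 (from M/M/c formula)
C(c,a) = [a^c/(c!(1−ρ))]·P₀ = [0.88959/(2·0.5284)]·0.359073
= 0.84176·0.359073 = 0.302255

Final: 0.302255


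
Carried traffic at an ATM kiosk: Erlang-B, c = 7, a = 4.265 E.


B(7,4.265) = 0.076834 (Erlang-B)
Carried load = a(1 − B) = 4.265·(1 − 0.076834) = 4.265·0.923166 = 3.9373 E

Final: 3.9373 Erlangs


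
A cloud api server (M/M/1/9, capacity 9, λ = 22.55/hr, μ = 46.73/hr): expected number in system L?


ρ = 22.55/46.73 = 0.4826
L = ρ[1 − (K+1)ρ^K + Kρ^(K+1)] / [(1−ρ)(1−ρ^(K+1))]
Numerator: 0.4826·(1 − 10·0.001419 + 9·0.0006847) = 0.478686
Denominator: (0.5174)·(0.999315) = 0.517086
L = 0.478686/0.517086 = 0.9257

Final: 0.9257


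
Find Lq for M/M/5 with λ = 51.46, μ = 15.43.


a = λ/μ = 3.3351; ρ = a/5 = 0.6670
P₀ = 0.031687
Lq = P₀·a^c·ρ / (c!·(1−ρ)²) = 0.031687·412.59055·0.6670/(120·0.11088)
= 0.65538

Final: 0.65538


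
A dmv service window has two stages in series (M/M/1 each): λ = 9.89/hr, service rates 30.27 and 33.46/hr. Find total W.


Each node sees arrival rate λ = 9.89/hr (tandem ⇒ throughput preserved).
W₁ = 1/(μ₁−λ) = 1/(30.27−9.89) = 0.04907 hr
W₂ = 1/(μ₂−λ) = 1/(33.46−9.89) = 0.04243 hr
W_total = W₁ + W₂ = 0.04907 + 0.04243 = 0.09149 hr

Final: 0.09149 hr


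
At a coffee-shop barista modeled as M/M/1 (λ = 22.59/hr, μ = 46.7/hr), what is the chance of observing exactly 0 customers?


ρ = 22.59/46.7 = 0.4837
P_n = (1−ρ)·ρ^n = (1 − 0.4837)·0.4837^0 = 0.5163·1.000000 = 0.516274

Final: 0.516274


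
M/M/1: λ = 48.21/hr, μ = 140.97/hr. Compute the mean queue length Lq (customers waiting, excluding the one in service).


ρ = 48.21/140.97 = 0.3420
Lq = ρ²/(1−ρ) = 0.1170/0.6580 = 0.1777

Final: 0.1777


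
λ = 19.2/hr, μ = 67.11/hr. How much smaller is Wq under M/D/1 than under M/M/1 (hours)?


ρ = 19.2/67.11 = 0.2861
Wq(M/M/1) = ρ/(μ−λ) = 0.2861/47.91 = 0.005972 hr
Wq(M/D/1) = ρ/(2(μ−λ)) = 0.002986 hr
Savings = 0.005972 − 0.002986 = 0.002986 hr

Final: 0.002986 hr


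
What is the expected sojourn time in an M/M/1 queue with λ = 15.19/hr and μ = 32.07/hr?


W = 1/(μ−λ) = 1/(32.07 − 15.19) = 1/16.88 = 0.05924 hr

Final: 0.05924 hr


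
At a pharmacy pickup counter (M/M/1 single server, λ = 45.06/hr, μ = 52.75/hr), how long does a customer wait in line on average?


ρ = 45.06/52.75 = 0.8542
Wq = ρ/(μ−λ) = 0.8542/(52.75 − 45.06) = 0.8542/7.69 = 0.1111 hr

Final: 0.1111 hr


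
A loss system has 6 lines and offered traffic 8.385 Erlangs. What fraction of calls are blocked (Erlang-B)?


B(c,a) = (a^c/c!) / Σ_{k=0}^{c} a^k/k!
a^6/6! = 482.709566
Σ terms (k=0..6): 1.00000 + 8.38500 + 35.15411 + 98.25574 + 205.96860 + 345.40935 + 482.70957 = 1176.882376
B = 482.709566/1176.882376 = 0.410160

Final: 0.410160


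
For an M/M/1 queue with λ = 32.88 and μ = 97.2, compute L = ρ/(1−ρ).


ρ = λ/μ = 32.88/97.2 = 0.3383
L = ρ/(1−ρ) = 0.3383/(1 − 0.3383) = 0.3383/0.6617 = 0.5112

Final: 0.5112


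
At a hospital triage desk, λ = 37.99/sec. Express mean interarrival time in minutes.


Mean interarrival time = 1/λ = 1/37.99 second = 0.02632 second
In minutes: 0.02632 × 0.0166667 = 0.0004387 min

Final: 0.0004387 min


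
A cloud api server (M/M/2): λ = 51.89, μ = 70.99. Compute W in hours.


a = 0.7309; ρ = 0.3655; P₀ = 0.464693
Lq = P₀·a^c·ρ/(c!(1−ρ)²) = 0.11269
Wq = Lq/λ = 0.11269/51.89 = 0.002172 hr
W = Wq + 1/μ = 0.002172 + 0.01409 = 0.01626 hr

Final: 0.01626 hr


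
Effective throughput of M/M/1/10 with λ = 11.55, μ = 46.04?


ρ = 0.2509; P_K = (1−ρ)ρ^10/(1−ρ^11) = 0.0000007396
λ_eff = λ(1 − P_K) = 11.55·(1 − 0.0000007396) = 11.55·0.999999 = 11.5500 /hr

Final: 11.5500 /hr


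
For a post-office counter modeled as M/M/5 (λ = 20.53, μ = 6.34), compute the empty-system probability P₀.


a = λ/μ = 20.53/6.34 = 3.2382; ρ = a/c = 0.6476
Σ_{k=0}^{4} a^k/k! (terms k=0..4) = 1.00000 + 3.23817 + 5.24287 + 5.65911 + 4.58129 = 19.72144
Tail: a^5/(5!(1−ρ)) = 356.03973/(120·0.3524) = 8.42022
P₀ = 1/(19.72144 + 8.42022) = 1/28.14165 = 0.035535

Final: 0.035535


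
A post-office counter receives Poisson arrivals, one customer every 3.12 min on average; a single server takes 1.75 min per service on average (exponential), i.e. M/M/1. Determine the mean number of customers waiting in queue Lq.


λ = 60/3.12 = 19.2308 /hr
μ = 60/1.75 = 34.2857 /hr
ρ = λ/μ = 19.2308/34.2857 = 0.5609
Lq = ρ²/(1−ρ) = 0.3146/0.4391 = 0.7165

Final: 0.7165


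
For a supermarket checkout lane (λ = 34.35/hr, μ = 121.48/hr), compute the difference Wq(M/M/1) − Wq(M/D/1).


ρ = 34.35/121.48 = 0.2828
Wq(M/M/1) = ρ/(μ−λ) = 0.2828/87.13 = 0.003245 hr
Wq(M/D/1) = ρ/(2(μ−λ)) = 0.001623 hr
Savings = 0.003245 − 0.001623 = 0.001623 hr

Final: 0.001623 hr


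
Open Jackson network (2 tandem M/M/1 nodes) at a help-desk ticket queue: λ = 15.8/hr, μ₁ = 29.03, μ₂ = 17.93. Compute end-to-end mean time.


Each node sees arrival rate λ = 15.8/hr (tandem ⇒ throughput preserved).
W₁ = 1/(μ₁−λ) = 1/(29.03−15.8) = 0.07559 hr
W₂ = 1/(μ₂−λ) = 1/(17.93−15.8) = 0.46948 hr
W_total = W₁ + W₂ = 0.07559 + 0.46948 = 0.54507 hr

Final: 0.54507 hr


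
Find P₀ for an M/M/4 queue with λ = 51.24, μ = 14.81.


a = λ/μ = 51.24/14.81 = 3.4598; ρ = a/c = 0.8650
Σ_{k=0}^{3} a^k/k! (terms k=0..3) = 1.00000 + 3.45982 + 5.98519 + 6.90257 = 17.34759
Tail: a^4/(4!(1−ρ)) = 143.29012/(24·0.1350) = 44.21097
P₀ = 1/(17.34759 + 44.21097) = 1/61.55856 = 0.016245

Final: 0.016245


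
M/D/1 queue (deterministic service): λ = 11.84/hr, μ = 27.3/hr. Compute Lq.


ρ = 11.84/27.3 = 0.4337
M/D/1: Lq = ρ²/(2(1−ρ)) = 0.1881/(2·0.5663) = 0.16607

Final: 0.16607


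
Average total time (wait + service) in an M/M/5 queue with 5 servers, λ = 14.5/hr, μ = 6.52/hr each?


a = 2.2239; ρ = 0.4448; P₀ = 0.106772
Lq = P₀·a^c·ρ/(c!(1−ρ)²) = 0.06984
Wq = Lq/λ = 0.06984/14.5 = 0.004817 hr
W = Wq + 1/μ = 0.004817 + 0.15337 = 0.15819 hr

Final: 0.15819 hr
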